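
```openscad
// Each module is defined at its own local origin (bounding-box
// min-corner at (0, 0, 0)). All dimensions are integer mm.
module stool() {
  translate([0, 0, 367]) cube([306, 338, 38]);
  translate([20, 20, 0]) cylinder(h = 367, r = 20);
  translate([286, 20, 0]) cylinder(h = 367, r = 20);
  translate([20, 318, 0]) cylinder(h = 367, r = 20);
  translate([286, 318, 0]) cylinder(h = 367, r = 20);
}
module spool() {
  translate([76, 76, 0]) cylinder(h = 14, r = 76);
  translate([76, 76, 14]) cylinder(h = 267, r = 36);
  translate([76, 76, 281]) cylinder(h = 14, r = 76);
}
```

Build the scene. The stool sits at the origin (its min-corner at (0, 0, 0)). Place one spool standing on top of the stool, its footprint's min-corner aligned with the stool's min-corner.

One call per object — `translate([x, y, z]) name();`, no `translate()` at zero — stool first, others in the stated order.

stool();
translate([0, 0, 405]) spool();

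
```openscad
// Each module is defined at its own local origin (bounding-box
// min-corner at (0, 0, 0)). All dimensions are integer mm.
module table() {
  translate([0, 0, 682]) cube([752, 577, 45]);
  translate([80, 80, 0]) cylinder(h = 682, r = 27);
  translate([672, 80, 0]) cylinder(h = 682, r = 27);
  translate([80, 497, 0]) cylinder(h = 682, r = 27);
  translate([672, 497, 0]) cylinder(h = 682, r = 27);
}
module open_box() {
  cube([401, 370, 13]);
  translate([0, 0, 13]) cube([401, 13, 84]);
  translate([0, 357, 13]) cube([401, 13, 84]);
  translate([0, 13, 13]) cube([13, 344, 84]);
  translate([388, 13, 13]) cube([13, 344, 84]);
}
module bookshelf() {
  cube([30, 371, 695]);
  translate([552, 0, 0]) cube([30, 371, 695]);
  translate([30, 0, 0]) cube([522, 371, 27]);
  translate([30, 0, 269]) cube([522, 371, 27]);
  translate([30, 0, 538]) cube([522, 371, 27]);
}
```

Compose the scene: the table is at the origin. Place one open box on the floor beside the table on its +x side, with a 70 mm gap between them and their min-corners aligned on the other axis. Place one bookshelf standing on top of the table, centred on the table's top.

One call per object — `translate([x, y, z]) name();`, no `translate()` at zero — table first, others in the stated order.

table();
translate([822, 0, 0]) open_box();
translate([85, 103, 727]) bookshelf();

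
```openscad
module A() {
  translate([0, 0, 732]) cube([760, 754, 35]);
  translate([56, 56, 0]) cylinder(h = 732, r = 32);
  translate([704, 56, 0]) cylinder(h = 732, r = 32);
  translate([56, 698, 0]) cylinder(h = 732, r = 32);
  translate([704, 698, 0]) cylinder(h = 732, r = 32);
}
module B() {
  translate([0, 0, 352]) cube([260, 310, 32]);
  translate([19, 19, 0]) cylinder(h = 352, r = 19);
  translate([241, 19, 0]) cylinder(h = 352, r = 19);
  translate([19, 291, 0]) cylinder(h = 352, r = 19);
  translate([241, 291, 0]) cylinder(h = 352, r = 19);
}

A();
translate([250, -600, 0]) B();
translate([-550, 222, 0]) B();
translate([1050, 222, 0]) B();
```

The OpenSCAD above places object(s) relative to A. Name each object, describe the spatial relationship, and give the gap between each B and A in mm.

Each stool's nearest face is 290 mm from the table's bounding box.

A is a table. B is a stool. Three stools sit around the table at the −y, −x, +x sides. The gap between each stool and the table is 290 mm.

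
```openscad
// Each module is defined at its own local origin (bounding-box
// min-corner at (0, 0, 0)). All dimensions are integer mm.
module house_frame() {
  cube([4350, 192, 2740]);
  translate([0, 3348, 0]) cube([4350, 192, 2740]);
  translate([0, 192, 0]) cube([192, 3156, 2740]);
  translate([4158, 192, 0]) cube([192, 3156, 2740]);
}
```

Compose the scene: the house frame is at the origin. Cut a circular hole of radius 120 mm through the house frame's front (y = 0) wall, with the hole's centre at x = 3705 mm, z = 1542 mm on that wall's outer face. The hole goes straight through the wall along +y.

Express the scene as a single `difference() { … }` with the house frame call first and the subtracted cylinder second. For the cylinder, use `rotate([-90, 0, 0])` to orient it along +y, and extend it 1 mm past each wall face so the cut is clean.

difference() {
  house_frame();
  translate([3705, -1, 1542]) rotate([-90, 0, 0]) cylinder(h = 194, r = 120);
}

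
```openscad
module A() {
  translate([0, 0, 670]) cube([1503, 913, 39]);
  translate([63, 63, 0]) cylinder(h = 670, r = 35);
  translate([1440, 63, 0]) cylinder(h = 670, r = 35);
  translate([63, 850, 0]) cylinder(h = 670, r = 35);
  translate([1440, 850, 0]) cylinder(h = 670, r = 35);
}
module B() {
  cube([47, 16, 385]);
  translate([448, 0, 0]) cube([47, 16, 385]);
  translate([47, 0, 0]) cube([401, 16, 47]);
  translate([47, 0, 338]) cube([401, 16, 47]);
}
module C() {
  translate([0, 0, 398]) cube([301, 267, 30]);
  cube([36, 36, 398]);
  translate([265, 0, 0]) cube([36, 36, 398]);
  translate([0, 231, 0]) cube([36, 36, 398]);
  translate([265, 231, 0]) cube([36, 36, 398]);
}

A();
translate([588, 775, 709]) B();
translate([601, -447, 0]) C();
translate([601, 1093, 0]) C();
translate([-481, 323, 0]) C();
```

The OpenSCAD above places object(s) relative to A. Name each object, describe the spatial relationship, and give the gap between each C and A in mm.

A is a table. B is a picture frame. C is a stool. The picture frame is on top of the table. Three stools sit around the table at the −y, +y, −x sides. The gap between each stool and the table is 180 mm.

Each stool's nearest face is 180 mm from the table's bounding box.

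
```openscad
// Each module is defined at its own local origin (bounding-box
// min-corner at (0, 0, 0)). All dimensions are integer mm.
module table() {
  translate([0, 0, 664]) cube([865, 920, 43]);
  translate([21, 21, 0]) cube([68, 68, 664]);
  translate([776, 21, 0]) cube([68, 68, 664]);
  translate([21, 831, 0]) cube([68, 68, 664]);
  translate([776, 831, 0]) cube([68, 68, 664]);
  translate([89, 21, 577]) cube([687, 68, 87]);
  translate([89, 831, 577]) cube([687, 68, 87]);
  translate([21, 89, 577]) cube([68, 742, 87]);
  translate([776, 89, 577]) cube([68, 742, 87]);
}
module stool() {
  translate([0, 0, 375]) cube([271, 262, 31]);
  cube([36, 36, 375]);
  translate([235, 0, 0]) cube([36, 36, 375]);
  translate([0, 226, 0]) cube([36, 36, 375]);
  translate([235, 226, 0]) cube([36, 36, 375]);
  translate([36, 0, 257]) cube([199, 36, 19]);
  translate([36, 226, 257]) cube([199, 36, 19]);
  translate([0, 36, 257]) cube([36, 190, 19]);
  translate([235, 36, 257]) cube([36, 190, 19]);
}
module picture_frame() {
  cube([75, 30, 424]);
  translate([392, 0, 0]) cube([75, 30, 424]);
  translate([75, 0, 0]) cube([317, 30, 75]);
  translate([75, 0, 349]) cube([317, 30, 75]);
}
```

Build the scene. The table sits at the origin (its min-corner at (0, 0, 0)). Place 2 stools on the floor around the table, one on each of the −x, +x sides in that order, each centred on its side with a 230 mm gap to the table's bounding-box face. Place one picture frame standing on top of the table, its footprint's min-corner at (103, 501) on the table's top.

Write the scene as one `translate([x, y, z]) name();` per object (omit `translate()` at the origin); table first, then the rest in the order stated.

table();
translate([-501, 329, 0]) stool();
translate([1095, 329, 0]) stool();
translate([103, 501, 707]) picture_frame();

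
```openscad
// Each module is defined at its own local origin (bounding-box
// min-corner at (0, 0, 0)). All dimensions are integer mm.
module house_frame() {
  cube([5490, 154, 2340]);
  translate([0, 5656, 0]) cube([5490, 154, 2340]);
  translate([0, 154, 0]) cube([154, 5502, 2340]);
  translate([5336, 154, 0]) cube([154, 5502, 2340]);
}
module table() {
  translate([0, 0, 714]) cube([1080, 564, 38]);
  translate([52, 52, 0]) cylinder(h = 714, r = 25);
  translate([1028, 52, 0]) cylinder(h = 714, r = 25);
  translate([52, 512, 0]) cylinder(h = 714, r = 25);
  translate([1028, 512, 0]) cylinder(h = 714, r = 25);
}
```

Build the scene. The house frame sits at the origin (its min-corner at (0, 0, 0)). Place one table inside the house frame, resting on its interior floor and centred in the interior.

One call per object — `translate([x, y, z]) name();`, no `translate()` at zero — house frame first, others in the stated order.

house_frame();
translate([2205, 2623, 0]) table();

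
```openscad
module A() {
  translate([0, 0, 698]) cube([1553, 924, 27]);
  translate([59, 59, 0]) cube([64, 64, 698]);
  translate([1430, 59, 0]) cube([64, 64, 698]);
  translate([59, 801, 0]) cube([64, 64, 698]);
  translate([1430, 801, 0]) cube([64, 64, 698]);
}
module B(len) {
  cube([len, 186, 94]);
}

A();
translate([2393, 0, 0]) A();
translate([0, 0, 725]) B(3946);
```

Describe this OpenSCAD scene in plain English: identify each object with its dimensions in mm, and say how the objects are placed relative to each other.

A is a table: top 1553 mm (x) × 924 mm (y), 27 mm thick, upper face at z = 725 mm, on four 64×64 mm square legs, each inset 59 mm from the nearest pair of top edges, running from z = 0 to the bottom of the top.

B is a rectangular beam 3946 mm long (x), 186 mm deep (y), 94 mm thick (z).

The beam spans the tops of two tables placed 840 mm apart, resting at z = 725 mm.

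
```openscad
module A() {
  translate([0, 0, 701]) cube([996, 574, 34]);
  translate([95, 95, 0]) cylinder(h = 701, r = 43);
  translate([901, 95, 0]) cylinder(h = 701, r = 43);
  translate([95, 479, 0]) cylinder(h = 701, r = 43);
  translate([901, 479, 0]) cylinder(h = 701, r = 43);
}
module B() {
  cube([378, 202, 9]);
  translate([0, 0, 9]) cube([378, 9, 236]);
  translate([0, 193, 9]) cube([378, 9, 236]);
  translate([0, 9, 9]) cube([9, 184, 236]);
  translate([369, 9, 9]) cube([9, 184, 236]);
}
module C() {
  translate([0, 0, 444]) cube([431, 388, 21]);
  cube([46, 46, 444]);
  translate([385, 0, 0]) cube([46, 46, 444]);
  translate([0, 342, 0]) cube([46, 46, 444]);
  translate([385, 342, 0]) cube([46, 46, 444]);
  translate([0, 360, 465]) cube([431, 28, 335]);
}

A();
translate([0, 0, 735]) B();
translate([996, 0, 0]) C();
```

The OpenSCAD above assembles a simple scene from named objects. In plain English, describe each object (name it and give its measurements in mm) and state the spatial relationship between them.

A is a table: top 996 mm (x) × 574 mm (y), 34 mm thick, upper face at z = 735 mm, on four round legs of 86 mm diameter, each leg's bounding box inset 52 mm from the nearest pair of top edges, running from z = 0 to the bottom of the top.

B is an open storage box with external size 378×202×245 mm and wall thickness 9 mm (the base is also 9 mm thick). The base covers the whole footprint; the four walls stand on the base, with the y-facing walls full-width and the x-facing walls fitting between their inner faces.

C is a chair: 431×388 mm seat, 21 mm thick, top at z = 465 mm, on four 46 mm square corner legs flush with the seat edges. A 28 mm thick backrest slab spans the full seat width, extending 335 mm above the seat top, its back face flush with the seat's +y edge.

The open box is on top of the table. The chair is against the table's +x side, with their −y faces flush.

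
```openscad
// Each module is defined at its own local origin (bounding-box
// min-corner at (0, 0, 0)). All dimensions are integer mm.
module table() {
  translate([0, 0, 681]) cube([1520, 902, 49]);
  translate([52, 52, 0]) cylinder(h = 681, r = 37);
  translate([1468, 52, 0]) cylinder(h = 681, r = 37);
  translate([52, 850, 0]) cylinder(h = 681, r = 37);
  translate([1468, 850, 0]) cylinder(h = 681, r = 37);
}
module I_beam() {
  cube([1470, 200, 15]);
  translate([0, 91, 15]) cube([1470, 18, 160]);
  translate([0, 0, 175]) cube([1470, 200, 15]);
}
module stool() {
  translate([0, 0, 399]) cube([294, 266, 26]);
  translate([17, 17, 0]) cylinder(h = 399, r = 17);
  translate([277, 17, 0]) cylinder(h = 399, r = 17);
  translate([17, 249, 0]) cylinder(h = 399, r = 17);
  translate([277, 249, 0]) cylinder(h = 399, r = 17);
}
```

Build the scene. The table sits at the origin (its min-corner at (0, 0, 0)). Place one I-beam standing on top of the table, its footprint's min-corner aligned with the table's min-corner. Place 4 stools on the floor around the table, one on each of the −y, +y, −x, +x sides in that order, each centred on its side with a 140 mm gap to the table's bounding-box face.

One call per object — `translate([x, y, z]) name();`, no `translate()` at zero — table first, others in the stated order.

table();
translate([0, 0, 730]) I_beam();
translate([613, -406, 0]) stool();
translate([613, 1042, 0]) stool();
translate([-434, 318, 0]) stool();
translate([1660, 318, 0]) stool();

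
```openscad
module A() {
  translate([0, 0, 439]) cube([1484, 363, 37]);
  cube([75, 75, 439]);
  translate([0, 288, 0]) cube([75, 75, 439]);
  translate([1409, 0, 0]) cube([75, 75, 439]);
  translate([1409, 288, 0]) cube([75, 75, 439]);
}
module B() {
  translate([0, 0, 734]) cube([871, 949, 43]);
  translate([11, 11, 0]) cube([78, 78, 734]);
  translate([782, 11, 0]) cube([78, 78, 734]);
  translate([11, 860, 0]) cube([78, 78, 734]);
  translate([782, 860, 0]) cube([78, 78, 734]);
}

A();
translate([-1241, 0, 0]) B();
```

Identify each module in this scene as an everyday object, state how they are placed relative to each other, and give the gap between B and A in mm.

A is a bench. B is a table. The table is on the floor beside the bench on its −x side. The gap between the table and the bench is 370 mm.

The table's nearest face is 370 mm from the bench's −x face.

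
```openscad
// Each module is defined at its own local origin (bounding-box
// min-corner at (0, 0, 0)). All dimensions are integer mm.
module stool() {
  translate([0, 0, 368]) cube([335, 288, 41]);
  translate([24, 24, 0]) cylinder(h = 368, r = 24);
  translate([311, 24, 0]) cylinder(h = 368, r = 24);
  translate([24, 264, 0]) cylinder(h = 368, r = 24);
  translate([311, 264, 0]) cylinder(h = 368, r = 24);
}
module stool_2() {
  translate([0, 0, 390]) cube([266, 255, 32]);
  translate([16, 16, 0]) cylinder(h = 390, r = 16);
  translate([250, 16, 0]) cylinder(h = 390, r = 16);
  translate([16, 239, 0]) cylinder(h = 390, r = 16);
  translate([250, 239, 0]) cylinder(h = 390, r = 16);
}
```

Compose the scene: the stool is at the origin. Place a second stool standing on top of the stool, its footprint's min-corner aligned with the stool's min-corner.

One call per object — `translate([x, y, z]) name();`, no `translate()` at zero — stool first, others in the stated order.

stool();
translate([0, 0, 409]) stool_2();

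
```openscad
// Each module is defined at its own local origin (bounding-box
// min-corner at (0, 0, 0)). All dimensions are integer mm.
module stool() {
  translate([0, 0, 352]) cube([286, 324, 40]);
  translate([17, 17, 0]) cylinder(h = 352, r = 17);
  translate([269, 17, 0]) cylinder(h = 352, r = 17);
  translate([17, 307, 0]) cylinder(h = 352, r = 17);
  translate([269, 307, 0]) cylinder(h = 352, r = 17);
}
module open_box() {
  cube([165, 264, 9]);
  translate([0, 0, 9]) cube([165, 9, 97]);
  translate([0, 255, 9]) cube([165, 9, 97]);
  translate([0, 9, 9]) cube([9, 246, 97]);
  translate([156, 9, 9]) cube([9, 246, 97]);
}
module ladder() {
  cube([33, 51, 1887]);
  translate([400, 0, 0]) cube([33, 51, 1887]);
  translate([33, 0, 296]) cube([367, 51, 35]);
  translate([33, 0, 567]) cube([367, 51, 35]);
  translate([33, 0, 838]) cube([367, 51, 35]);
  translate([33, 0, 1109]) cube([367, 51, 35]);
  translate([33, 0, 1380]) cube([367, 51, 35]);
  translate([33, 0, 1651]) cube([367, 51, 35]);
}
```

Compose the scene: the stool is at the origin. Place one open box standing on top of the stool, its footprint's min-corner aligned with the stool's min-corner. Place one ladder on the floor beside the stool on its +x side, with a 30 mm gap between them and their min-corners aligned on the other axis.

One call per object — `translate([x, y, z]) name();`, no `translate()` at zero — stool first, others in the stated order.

stool();
translate([0, 0, 392]) open_box();
translate([316, 0, 0]) ladder();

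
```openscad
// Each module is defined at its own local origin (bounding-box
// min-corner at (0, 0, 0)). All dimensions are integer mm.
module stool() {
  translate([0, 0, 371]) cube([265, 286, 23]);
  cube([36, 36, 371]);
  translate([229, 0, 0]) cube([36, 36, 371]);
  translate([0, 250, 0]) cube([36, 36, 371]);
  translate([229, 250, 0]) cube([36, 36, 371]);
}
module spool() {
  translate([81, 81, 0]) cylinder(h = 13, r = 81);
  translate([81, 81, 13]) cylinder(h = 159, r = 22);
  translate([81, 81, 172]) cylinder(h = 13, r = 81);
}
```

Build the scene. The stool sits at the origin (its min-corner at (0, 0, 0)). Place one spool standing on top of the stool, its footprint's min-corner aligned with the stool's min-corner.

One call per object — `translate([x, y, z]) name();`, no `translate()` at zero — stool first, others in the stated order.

stool();
translate([0, 0, 394]) spool();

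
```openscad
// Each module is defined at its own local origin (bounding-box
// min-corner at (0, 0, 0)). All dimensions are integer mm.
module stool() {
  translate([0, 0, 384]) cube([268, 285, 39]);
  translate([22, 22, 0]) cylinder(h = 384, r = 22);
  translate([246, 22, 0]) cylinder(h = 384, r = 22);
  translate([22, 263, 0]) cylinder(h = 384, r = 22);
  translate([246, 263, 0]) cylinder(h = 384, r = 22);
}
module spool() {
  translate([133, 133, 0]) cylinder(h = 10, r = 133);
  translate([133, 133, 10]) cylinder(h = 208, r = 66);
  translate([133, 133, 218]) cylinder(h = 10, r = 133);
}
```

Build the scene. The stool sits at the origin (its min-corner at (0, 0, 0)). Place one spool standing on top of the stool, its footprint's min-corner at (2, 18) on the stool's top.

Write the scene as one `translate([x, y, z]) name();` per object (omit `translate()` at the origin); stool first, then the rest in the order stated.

stool();
translate([2, 18, 423]) spool();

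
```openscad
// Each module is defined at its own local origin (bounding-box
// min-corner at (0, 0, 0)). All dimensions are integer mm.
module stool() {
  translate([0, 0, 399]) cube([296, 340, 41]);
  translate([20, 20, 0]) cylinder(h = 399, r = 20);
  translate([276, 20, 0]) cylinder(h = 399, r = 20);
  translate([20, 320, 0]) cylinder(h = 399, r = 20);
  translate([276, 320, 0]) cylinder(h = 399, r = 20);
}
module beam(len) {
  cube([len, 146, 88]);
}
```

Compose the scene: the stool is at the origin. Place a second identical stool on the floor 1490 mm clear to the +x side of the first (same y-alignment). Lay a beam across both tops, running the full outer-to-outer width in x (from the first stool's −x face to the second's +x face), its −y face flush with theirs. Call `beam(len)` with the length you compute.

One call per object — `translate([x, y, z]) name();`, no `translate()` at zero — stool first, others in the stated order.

stool();
translate([1786, 0, 0]) stool();
translate([0, 0, 440]) beam(2082);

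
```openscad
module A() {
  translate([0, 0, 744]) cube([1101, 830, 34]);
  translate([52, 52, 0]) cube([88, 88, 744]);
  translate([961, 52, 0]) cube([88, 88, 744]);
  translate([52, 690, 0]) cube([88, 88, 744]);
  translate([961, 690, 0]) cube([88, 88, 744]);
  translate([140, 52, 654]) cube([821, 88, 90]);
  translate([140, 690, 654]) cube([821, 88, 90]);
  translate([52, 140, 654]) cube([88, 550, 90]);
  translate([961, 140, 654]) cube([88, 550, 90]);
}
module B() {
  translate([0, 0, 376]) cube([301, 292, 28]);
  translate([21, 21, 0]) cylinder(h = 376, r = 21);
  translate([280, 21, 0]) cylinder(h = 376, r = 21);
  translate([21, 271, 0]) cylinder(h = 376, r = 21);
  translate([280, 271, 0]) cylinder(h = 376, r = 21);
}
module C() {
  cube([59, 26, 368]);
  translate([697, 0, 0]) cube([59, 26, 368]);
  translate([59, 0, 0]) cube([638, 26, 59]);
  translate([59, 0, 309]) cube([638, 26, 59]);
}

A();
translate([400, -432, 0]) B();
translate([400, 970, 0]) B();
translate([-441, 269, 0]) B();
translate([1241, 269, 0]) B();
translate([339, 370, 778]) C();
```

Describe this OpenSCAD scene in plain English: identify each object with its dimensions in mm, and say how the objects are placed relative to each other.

A is a table with a 1101×830 mm rectangular top, 34 mm thick, top surface at z = 778 mm, supported by four 88×88 mm square legs, each inset 52 mm from the nearest pair of top edges, running from the floor. Four apron rails, 88 mm thick and 90 mm tall, run between adjacent legs with their top edges flush with the underside of the top and their outer faces flush with the legs' outer faces.

B is a simple wooden stool: a rectangular seat 301 mm (x) by 292 mm (y), 28 mm thick, top face at z = 404 mm, on four round legs, each 42 mm in diameter. The legs rest on z = 0, each leg's axis is inset half a diameter from the nearest pair of seat edges (so the leg's bounding box is flush with the corner).

C is a picture frame with a 638×250 mm rectangular opening (x by z) and a uniform 59 mm border on every side. Frame depth is 26 mm along y. It is built from two vertical stiles running the full outside height and two horizontal rails spanning the gap between the stiles.

Four stools sit around the table at the −y, +y, −x, +x sides. The picture frame is on top of the table.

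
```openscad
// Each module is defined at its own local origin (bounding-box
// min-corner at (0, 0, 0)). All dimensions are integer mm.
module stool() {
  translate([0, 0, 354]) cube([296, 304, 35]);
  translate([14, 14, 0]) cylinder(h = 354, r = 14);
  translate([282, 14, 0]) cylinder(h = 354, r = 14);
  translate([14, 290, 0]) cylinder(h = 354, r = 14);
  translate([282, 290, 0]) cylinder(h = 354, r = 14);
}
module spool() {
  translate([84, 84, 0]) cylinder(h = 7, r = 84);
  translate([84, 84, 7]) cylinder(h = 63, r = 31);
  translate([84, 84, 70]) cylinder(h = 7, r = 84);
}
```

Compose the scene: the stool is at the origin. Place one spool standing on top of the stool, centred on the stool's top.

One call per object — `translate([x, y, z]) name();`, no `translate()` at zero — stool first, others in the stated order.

stool();
translate([64, 68, 389]) spool();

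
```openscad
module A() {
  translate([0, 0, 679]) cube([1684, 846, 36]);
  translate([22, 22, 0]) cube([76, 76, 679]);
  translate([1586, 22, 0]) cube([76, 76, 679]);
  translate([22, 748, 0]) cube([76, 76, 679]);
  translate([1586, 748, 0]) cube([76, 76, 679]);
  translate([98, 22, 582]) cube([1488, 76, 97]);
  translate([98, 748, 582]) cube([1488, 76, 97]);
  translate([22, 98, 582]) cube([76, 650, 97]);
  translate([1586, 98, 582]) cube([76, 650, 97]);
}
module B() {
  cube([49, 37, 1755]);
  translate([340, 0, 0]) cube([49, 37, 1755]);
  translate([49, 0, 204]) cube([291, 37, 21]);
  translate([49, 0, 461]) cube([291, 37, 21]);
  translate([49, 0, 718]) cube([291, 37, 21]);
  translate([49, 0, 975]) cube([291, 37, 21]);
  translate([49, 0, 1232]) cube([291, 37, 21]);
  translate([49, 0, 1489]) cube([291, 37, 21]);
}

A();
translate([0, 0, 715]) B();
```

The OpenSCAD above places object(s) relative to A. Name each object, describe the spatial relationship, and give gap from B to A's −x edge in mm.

The ladder's min-x is at 0; the table's min-x is 0; gap = 0 mm.

A is a table. B is a ladder. The ladder is on top of the table. The gap from the ladder to the table's −x edge is 0 mm.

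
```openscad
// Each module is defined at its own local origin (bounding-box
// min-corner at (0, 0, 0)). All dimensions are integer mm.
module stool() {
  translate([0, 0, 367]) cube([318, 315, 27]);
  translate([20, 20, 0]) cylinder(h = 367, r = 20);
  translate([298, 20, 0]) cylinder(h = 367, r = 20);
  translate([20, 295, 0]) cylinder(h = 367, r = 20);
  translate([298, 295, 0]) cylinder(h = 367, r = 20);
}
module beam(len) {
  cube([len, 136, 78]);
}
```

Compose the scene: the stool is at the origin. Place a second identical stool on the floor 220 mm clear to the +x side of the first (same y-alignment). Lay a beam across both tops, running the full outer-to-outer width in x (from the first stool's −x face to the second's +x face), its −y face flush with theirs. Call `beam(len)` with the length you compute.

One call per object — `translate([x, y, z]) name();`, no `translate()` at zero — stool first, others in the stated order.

stool();
translate([538, 0, 0]) stool();
translate([0, 0, 394]) beam(856);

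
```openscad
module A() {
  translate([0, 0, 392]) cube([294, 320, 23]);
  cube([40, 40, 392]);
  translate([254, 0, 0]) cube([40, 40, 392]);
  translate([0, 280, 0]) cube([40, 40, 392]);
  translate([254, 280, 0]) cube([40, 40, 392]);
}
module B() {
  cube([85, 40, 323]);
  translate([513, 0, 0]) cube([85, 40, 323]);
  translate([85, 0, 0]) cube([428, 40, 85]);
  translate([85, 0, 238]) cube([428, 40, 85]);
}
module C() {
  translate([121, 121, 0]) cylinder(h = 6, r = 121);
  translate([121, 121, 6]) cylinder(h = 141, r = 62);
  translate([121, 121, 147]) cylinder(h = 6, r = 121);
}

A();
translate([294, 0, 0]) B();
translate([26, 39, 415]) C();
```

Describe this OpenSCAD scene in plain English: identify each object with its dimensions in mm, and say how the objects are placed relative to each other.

A is a four-legged stool. The seat is a 294×320×23 mm slab whose top surface is at z = 415 mm; four square legs, each 40×40 mm in cross-section, run from the floor (z = 0) to the underside of the seat, each flush with a corner of the seat.

B is a rectangular picture frame lying in the x–z plane (depth along y). The opening is 428 mm wide (x) by 153 mm tall (z), surrounded by a border 85 mm wide on all four sides. The frame is 40 mm deep and is made of two full-height vertical stiles with two horizontal rails fitted between them.

C is a spool: two coaxial disc flanges of radius 121 mm and thickness 6 mm, joined by a core cylinder of radius 62 mm and height 141 mm. The lower flange rests on z = 0 and the three cylinders share a vertical axis.

The picture frame is against the stool's +x side, with their −y faces flush. The spool is on top of the stool, centred.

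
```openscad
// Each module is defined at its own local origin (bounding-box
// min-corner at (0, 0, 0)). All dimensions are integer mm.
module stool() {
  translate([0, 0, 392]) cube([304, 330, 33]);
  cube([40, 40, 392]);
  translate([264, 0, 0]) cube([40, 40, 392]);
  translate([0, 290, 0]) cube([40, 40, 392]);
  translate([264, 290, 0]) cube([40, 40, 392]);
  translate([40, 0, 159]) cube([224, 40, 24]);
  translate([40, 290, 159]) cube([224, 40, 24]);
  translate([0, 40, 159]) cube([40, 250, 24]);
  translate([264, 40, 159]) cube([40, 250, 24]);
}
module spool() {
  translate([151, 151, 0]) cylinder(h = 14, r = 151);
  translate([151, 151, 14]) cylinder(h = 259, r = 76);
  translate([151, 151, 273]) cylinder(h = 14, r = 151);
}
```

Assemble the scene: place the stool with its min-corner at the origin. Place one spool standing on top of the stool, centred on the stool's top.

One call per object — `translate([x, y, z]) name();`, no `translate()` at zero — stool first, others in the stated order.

stool();
translate([1, 14, 425]) spool();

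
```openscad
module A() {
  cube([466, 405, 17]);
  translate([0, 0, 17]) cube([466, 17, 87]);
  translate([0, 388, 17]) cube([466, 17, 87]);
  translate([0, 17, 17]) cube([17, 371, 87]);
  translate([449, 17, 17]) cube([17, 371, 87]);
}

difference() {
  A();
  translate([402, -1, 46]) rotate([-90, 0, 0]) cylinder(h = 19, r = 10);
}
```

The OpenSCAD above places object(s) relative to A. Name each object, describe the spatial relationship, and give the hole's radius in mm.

A is an open box. The open box has a circular hole through its front wall. The hole's radius is 10 mm.

The subtracted cylinder has r = 10 mm.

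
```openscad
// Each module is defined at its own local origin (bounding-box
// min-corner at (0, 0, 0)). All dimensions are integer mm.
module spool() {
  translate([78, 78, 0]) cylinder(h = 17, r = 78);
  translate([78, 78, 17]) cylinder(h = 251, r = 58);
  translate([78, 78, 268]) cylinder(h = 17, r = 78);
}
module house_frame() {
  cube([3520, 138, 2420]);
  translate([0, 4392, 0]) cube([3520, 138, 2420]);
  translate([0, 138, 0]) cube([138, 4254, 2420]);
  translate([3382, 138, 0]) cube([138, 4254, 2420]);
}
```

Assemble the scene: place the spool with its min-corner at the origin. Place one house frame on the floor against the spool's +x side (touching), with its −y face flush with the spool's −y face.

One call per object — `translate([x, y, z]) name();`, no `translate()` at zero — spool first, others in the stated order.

spool();
translate([156, 0, 0]) house_frame();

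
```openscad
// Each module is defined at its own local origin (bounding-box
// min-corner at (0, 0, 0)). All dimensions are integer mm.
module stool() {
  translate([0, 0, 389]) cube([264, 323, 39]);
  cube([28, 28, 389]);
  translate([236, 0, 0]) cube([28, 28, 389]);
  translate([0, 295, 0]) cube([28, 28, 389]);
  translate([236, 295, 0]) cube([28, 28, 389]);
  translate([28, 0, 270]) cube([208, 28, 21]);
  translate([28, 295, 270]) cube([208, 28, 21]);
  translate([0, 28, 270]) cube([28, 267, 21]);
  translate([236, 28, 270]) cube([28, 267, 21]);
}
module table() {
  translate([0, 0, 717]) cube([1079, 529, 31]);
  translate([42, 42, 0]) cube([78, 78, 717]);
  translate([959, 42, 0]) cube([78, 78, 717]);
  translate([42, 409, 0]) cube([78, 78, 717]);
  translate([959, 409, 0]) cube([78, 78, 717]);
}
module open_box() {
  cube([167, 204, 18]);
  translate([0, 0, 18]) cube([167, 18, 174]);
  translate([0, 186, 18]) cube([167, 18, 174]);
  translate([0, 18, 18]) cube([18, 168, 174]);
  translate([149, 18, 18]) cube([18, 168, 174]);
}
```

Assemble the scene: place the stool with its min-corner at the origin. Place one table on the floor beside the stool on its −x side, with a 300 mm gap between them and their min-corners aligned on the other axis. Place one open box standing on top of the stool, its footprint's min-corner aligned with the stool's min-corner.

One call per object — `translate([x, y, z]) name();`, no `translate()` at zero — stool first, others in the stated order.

stool();
translate([-1379, 0, 0]) table();
translate([0, 0, 428]) open_box();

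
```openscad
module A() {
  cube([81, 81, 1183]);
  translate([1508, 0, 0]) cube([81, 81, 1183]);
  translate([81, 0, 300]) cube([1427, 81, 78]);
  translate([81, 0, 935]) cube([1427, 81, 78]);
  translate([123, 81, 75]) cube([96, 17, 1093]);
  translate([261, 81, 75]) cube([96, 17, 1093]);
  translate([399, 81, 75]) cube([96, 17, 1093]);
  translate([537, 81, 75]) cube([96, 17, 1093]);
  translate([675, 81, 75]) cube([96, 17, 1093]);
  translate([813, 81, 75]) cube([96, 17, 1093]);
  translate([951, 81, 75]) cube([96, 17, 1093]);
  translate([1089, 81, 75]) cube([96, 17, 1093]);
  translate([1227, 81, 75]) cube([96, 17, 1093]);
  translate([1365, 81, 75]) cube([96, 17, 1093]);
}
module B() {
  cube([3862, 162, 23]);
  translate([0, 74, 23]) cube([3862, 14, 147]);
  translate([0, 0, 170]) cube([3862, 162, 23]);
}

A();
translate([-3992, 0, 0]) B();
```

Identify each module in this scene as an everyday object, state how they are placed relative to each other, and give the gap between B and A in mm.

A is a fence section. B is an I-beam. The I-beam is on the floor beside the fence section on its −x side. The gap between the I-beam and the fence section is 130 mm.

The I-beam's nearest face is 130 mm from the fence section's −x face.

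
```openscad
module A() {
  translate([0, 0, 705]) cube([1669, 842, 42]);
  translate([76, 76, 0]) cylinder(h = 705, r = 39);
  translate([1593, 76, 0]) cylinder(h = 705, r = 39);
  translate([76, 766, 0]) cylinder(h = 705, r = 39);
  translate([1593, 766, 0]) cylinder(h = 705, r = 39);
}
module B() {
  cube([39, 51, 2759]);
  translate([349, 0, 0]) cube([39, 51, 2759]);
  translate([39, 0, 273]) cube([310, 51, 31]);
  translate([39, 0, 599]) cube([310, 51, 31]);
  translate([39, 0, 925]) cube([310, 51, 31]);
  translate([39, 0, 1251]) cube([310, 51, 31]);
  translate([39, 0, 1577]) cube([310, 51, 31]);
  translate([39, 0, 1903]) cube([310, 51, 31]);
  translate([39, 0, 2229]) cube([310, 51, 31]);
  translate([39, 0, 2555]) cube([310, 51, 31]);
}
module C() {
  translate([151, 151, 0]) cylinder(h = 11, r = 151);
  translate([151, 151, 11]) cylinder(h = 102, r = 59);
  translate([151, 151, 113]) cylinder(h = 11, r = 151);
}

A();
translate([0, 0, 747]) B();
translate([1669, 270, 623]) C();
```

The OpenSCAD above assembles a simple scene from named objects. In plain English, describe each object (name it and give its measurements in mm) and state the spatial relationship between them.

A is a table: top 1669 mm (x) × 842 mm (y), 42 mm thick, upper face at z = 747 mm, on four round legs of 78 mm diameter, each leg's bounding box inset 37 mm from the nearest pair of top edges, running from z = 0 to the bottom of the top.

B is a wooden ladder with two side rails of 39×51 mm section and 2759 mm height, set 388 mm apart overall. Between them run 8 rectangular rungs (51 mm deep, 31 mm thick), front faces flush with the rails' −y face. The bottom of the first rung is 273 mm above the floor and each subsequent rung is 326 mm higher than the one below.

C is a spool: two coaxial disc flanges of radius 151 mm and thickness 11 mm, joined by a core cylinder of radius 59 mm and height 102 mm. The lower flange rests on z = 0 and the three cylinders share a vertical axis.

The ladder is on top of the table. The spool is beside the table with their tops flush at z = 747.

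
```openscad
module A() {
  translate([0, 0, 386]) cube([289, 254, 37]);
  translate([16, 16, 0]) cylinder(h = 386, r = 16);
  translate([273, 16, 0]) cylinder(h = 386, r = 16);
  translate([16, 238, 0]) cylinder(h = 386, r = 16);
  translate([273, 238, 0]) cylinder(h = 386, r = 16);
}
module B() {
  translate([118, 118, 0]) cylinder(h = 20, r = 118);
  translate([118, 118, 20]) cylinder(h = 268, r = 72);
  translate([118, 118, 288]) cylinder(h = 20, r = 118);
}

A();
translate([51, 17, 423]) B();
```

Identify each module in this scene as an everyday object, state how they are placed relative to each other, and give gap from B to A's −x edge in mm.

A is a stool. B is a spool. The spool is on top of the stool. The gap from the spool to the stool's −x edge is 51 mm.

The spool's min-x is at 51; the stool's min-x is 0; gap = 51 mm.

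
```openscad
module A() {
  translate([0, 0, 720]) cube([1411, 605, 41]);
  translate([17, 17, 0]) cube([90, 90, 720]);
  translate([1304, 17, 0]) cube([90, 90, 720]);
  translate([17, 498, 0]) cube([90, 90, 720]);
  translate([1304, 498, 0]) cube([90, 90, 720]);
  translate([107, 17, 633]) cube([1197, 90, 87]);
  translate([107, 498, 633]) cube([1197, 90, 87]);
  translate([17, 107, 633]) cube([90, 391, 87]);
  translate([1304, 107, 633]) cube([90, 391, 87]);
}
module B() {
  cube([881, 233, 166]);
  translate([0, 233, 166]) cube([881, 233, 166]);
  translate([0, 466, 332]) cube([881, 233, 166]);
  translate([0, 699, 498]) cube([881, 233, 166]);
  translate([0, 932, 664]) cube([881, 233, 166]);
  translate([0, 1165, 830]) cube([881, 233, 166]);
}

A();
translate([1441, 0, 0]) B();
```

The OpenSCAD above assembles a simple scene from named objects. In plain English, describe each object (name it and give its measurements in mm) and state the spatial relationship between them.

A is a table: top 1411 mm (x) × 605 mm (y), 41 mm thick, upper face at z = 761 mm, on four 90×90 mm square legs, each inset 17 mm from the nearest pair of top edges, running from z = 0 to the bottom of the top. Four apron rails, 90 mm thick and 87 mm tall, run between adjacent legs with their top edges flush with the underside of the top and their outer faces flush with the legs' outer faces.

B is a run of 6 identical solid stair steps. Each tread is 881×233 mm and each step block is 166 mm high. Step 1 rests on the floor; step k is offset from step 1 by (k−1)×233 mm in y and (k−1)×166 mm in z.

The staircase is on the floor beside the table on its +x side.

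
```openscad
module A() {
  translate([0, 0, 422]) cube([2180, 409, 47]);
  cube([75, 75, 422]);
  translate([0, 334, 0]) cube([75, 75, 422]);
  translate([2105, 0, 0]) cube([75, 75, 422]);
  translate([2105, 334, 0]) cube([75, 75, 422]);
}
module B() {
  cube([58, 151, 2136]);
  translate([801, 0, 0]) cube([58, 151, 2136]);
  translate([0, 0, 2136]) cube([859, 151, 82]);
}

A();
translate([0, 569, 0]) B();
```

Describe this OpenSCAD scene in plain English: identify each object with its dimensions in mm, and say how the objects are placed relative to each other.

A is a bench: a 2180×409 mm seat slab, 47 mm thick, top at z = 469 mm, on four 75×75 mm square legs flush with the seat corners and standing on z = 0.

B is a door frame. The clear opening is 743 mm wide and 2136 mm high. Two 58 mm wide jambs, 151 mm deep, stand either side of the opening from the floor to the top of the opening. A 82 mm thick head sits across the top of both jambs, spanning the full outside width of the frame.

The door frame is on the floor beside the bench on its +y side.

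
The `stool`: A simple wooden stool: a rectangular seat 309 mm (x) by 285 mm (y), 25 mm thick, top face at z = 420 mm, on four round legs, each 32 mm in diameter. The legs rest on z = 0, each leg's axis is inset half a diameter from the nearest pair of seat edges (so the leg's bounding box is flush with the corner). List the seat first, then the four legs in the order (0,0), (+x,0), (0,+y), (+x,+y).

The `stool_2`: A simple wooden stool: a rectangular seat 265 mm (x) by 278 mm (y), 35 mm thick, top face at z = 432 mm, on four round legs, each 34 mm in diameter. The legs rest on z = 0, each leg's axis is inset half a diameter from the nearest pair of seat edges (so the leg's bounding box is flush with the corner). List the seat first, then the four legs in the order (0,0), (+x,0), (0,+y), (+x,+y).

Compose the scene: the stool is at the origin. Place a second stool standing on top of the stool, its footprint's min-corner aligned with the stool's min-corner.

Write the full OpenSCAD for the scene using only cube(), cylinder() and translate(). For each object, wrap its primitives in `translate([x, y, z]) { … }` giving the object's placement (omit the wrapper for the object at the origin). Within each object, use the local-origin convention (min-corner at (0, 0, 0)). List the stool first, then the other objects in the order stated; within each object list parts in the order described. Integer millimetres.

translate([0, 0, 395]) cube([309, 285, 25]);
translate([16, 16, 0]) cylinder(h = 395, r = 16);
translate([293, 16, 0]) cylinder(h = 395, r = 16);
translate([16, 269, 0]) cylinder(h = 395, r = 16);
translate([293, 269, 0]) cylinder(h = 395, r = 16);
translate([0, 0, 420]) {
  translate([0, 0, 397]) cube([265, 278, 35]);
  translate([17, 17, 0]) cylinder(h = 397, r = 17);
  translate([248, 17, 0]) cylinder(h = 397, r = 17);
  translate([17, 261, 0]) cylinder(h = 397, r = 17);
  translate([248, 261, 0]) cylinder(h = 397, r = 17);
}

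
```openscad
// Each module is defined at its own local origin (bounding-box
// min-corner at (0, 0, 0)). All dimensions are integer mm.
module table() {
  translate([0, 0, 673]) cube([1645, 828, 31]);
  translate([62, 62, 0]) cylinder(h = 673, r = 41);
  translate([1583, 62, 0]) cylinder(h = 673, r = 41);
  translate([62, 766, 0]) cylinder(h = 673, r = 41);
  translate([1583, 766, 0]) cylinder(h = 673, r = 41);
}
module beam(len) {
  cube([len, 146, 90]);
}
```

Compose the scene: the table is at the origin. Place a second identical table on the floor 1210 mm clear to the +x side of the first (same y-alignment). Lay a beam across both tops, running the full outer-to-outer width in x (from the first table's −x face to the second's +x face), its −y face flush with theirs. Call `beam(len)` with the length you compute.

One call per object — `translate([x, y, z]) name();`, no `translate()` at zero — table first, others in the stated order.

table();
translate([2855, 0, 0]) table();
translate([0, 0, 704]) beam(4500);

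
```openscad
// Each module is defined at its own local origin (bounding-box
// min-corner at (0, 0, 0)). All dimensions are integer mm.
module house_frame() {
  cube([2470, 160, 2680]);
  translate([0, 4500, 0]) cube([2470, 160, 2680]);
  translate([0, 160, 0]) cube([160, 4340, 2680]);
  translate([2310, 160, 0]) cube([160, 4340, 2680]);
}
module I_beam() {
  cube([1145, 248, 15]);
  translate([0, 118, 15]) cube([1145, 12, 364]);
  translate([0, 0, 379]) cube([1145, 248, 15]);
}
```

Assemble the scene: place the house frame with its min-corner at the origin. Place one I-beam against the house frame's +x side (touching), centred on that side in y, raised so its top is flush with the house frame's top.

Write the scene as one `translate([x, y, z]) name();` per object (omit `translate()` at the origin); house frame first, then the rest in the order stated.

house_frame();
translate([2470, 2206, 2286]) I_beam();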